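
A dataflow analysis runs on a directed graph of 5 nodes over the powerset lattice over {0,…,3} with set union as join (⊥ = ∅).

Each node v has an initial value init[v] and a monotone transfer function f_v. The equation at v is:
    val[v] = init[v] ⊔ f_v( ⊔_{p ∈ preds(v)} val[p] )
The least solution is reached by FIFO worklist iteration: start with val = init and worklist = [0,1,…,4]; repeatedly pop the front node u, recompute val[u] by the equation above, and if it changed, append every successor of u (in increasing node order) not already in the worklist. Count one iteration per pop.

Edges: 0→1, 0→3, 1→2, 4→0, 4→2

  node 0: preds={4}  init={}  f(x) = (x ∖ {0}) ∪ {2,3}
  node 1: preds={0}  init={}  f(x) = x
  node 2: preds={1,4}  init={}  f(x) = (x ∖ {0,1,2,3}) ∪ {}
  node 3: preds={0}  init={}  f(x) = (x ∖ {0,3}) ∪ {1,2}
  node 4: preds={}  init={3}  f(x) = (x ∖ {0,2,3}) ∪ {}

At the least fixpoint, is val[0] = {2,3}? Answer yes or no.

yes

Iteration log — 5 steps:
  step 1. node 0  ⊔preds={3}  new={2,3}  old={}  +wl: 
  step 2. node 1  ⊔preds={2,3}  new={2,3}  old={}  +wl: 
  step 3. node 2  ⊔preds={2,3}  new={}  stable
  step 4. node 3  ⊔preds={2,3}  new={1,2}  old={}  +wl: 
  step 5. node 4  ⊔preds={}  new={3}  stable

Least fixpoint reached:
  node 0: {2,3}
  node 1: {2,3}
  node 2: {}
  node 3: {1,2}
  node 4: {3}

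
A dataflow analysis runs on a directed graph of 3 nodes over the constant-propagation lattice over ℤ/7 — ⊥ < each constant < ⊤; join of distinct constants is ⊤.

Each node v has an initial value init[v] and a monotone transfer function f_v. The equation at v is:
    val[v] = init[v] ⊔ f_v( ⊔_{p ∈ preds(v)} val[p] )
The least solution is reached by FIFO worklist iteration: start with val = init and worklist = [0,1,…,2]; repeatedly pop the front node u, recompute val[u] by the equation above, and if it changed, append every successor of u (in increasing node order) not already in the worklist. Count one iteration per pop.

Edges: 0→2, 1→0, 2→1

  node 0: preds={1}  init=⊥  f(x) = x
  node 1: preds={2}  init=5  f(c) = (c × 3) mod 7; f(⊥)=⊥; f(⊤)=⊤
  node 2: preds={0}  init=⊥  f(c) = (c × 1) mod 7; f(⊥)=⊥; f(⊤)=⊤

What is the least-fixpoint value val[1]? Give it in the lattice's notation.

⊤

Iteration log — 7 steps:
  step 1. node 0  ⊔preds=5  new=5  old=⊥  +wl: 
  step 2. node 1  ⊔preds=⊥  new=5  stable
  step 3. node 2  ⊔preds=5  new=5  old=⊥  +wl: 1
  step 4. node 1  ⊔preds=5  new=⊤  old=5  +wl: 0
  step 5. node 0  ⊔preds=⊤  new=⊤  old=5  +wl: 2
  step 6. node 2  ⊔preds=⊤  new=⊤  old=5  +wl: 1
  step 7. node 1  ⊔preds=⊤  new=⊤  stable

Least fixpoint reached:
  node 0: ⊤
  node 1: ⊤
  node 2: ⊤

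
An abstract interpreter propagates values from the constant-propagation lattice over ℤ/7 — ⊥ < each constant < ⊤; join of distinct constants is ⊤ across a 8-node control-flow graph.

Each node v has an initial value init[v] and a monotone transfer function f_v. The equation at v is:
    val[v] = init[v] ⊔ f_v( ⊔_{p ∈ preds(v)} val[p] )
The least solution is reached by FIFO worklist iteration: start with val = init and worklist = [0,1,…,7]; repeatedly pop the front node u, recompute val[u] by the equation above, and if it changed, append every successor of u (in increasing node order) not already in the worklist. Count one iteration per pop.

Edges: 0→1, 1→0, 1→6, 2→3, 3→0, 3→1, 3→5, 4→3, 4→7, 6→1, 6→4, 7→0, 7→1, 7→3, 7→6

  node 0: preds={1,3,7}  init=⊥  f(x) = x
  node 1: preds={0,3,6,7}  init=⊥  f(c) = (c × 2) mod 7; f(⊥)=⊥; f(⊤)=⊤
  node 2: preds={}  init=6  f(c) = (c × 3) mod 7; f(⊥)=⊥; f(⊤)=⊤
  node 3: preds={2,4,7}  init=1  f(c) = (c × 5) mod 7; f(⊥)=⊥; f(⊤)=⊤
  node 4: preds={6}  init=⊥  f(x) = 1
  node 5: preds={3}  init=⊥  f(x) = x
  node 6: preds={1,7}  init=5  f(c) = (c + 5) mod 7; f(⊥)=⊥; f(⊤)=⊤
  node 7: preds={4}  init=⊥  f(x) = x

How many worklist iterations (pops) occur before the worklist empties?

13

Worklist (13 pops):
  #1 pop 0: in=1 → 1 (was ⊥); enqueue []
  #2 pop 1: in=⊤ → ⊤ (was ⊥); enqueue [0]
  #3 pop 2: in=⊥ → 6 (no change)
  #4 pop 3: in=6 → ⊤ (was 1); enqueue [1]
  #5 pop 4: in=5 → 1 (was ⊥); enqueue [3]
  #6 pop 5: in=⊤ → ⊤ (was ⊥); enqueue []
  #7 pop 6: in=⊤ → ⊤ (was 5); enqueue [4]
  #8 pop 7: in=1 → 1 (was ⊥); enqueue [6]
  #9 pop 0: in=⊤ → ⊤ (was 1); enqueue []
  #10 pop 1: in=⊤ → ⊤ (no change)
  #11 pop 3: in=⊤ → ⊤ (no change)
  #12 pop 4: in=⊤ → 1 (no change)
  #13 pop 6: in=⊤ → ⊤ (no change)

Fixpoint:
  val[0] = ⊤
  val[1] = ⊤
  val[2] = 6
  val[3] = ⊤
  val[4] = 1
  val[5] = ⊤
  val[6] = ⊤
  val[7] = 1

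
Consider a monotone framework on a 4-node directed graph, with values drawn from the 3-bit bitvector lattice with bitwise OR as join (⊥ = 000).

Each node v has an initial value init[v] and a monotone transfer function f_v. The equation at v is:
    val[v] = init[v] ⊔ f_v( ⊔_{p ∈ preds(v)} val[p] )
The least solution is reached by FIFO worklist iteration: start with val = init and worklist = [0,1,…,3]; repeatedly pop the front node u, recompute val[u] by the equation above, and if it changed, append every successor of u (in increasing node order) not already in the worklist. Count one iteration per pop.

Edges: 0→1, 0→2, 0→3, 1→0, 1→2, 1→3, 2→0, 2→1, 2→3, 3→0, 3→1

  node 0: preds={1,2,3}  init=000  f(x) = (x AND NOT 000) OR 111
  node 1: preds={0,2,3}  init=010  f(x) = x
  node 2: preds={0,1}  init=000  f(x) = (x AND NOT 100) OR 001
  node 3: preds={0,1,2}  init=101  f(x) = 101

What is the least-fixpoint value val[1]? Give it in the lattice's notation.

111

Iteration log — 6 steps:
  step 1. node 0  ⊔preds=111  new=111  old=000  +wl: 
  step 2. node 1  ⊔preds=111  new=111  old=010  +wl: 0
  step 3. node 2  ⊔preds=111  new=011  old=000  +wl: 1
  step 4. node 3  ⊔preds=111  new=101  stable
  step 5. node 0  ⊔preds=111  new=111  stable
  step 6. node 1  ⊔preds=111  new=111  stable

Least fixpoint reached:
  node 0: 111
  node 1: 111
  node 2: 011
  node 3: 101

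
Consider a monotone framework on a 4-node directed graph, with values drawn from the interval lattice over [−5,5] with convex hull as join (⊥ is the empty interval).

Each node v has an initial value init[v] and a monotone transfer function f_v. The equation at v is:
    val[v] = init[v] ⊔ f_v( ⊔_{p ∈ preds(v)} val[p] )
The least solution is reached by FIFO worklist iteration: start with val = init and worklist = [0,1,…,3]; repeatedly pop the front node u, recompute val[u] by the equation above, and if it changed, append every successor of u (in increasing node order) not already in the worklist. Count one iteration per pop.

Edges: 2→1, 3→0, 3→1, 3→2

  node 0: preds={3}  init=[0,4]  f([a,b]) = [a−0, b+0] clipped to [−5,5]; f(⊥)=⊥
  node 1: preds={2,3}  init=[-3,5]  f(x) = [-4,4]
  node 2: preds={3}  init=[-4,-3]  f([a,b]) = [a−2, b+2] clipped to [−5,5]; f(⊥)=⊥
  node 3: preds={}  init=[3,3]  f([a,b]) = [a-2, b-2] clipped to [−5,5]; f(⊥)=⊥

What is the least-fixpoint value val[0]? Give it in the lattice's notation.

[0,4]

Worklist (5 pops):
  #1 pop 0: in=[3,3] → [0,4] (no change)
  #2 pop 1: in=[-4,3] → [-4,5] (was [-3,5]); enqueue []
  #3 pop 2: in=[3,3] → [-4,5] (was [-4,-3]); enqueue [1]
  #4 pop 3: in=⊥ → [3,3] (no change)
  #5 pop 1: in=[-4,5] → [-4,5] (no change)

Fixpoint:
  val[0] = [0,4]
  val[1] = [-4,5]
  val[2] = [-4,5]
  val[3] = [3,3]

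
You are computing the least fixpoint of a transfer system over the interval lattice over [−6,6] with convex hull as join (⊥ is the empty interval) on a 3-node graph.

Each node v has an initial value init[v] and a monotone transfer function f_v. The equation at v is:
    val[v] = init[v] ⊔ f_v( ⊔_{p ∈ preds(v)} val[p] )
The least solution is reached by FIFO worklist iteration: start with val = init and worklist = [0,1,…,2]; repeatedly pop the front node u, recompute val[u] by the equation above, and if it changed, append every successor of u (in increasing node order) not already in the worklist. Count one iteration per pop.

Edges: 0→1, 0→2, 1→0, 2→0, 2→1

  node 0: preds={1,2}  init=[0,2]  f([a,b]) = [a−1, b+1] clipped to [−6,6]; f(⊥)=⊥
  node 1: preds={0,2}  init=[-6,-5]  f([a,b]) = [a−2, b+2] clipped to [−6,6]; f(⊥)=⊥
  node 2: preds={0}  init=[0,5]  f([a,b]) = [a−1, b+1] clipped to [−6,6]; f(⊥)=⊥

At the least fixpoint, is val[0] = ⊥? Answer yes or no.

no

Iteration log — 5 steps:
  step 1. node 0  ⊔preds=[-6,5]  new=[-6,6]  old=[0,2]  +wl: 
  step 2. node 1  ⊔preds=[-6,6]  new=[-6,6]  old=[-6,-5]  +wl: 0
  step 3. node 2  ⊔preds=[-6,6]  new=[-6,6]  old=[0,5]  +wl: 1
  step 4. node 0  ⊔preds=[-6,6]  new=[-6,6]  stable
  step 5. node 1  ⊔preds=[-6,6]  new=[-6,6]  stable

Least fixpoint reached:
  node 0: [-6,6]
  node 1: [-6,6]
  node 2: [-6,6]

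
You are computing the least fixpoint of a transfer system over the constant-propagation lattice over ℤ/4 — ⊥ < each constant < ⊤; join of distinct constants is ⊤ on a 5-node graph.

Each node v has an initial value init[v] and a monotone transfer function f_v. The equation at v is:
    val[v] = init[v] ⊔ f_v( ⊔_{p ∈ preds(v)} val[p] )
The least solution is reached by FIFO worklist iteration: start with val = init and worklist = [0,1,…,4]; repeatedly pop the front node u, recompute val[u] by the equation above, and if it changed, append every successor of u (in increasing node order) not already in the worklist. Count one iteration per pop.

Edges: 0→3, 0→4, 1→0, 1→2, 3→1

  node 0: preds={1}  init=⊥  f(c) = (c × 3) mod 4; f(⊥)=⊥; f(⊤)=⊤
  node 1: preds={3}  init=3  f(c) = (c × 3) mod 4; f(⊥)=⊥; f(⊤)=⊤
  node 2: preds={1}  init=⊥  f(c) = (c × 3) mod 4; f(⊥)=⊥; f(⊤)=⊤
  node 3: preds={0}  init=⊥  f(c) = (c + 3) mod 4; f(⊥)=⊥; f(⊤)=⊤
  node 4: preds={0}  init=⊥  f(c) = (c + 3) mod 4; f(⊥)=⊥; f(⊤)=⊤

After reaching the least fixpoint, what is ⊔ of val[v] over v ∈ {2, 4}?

⊤

Iteration log — 11 steps:
  step 1. node 0  ⊔preds=3  new=1  old=⊥  +wl: 
  step 2. node 1  ⊔preds=⊥  new=3  stable
  step 3. node 2  ⊔preds=3  new=1  old=⊥  +wl: 
  step 4. node 3  ⊔preds=1  new=0  old=⊥  +wl: 1
  step 5. node 4  ⊔preds=1  new=0  old=⊥  +wl: 
  step 6. node 1  ⊔preds=0  new=⊤  old=3  +wl: 0,2
  step 7. node 0  ⊔preds=⊤  new=⊤  old=1  +wl: 3,4
  step 8. node 2  ⊔preds=⊤  new=⊤  old=1  +wl: 
  step 9. node 3  ⊔preds=⊤  new=⊤  old=0  +wl: 1
  step 10. node 4  ⊔preds=⊤  new=⊤  old=0  +wl: 
  step 11. node 1  ⊔preds=⊤  new=⊤  stable

Least fixpoint reached:
  node 0: ⊤
  node 1: ⊤
  node 2: ⊤
  node 3: ⊤
  node 4: ⊤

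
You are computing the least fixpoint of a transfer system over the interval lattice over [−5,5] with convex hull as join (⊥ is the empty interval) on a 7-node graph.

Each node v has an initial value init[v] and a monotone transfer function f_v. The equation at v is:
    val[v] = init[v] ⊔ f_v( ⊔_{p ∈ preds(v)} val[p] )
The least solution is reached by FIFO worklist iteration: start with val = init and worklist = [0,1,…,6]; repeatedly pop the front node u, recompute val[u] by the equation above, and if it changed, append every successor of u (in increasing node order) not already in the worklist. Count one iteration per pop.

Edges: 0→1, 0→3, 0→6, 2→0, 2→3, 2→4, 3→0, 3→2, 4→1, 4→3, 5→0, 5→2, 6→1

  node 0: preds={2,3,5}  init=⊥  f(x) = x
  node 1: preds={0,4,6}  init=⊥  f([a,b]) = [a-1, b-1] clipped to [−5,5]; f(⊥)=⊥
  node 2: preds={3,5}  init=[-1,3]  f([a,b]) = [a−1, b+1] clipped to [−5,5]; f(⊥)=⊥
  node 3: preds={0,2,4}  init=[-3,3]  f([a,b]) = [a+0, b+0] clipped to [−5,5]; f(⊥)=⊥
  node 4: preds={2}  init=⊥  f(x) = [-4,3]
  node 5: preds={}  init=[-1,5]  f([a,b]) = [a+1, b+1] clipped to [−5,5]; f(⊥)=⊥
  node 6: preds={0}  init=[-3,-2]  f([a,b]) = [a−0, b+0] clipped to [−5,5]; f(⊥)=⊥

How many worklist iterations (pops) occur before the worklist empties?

19

Iteration log — 19 steps:
  step 1. node 0  ⊔preds=[-3,5]  new=[-3,5]  old=⊥  +wl: 
  step 2. node 1  ⊔preds=[-3,5]  new=[-4,4]  old=⊥  +wl: 
  step 3. node 2  ⊔preds=[-3,5]  new=[-4,5]  old=[-1,3]  +wl: 0
  step 4. node 3  ⊔preds=[-4,5]  new=[-4,5]  old=[-3,3]  +wl: 2
  step 5. node 4  ⊔preds=[-4,5]  new=[-4,3]  old=⊥  +wl: 1,3
  step 6. node 5  ⊔preds=⊥  new=[-1,5]  stable
  step 7. node 6  ⊔preds=[-3,5]  new=[-3,5]  old=[-3,-2]  +wl: 
  step 8. node 0  ⊔preds=[-4,5]  new=[-4,5]  old=[-3,5]  +wl: 6
  step 9. node 2  ⊔preds=[-4,5]  new=[-5,5]  old=[-4,5]  +wl: 0,4
  step 10. node 1  ⊔preds=[-4,5]  new=[-5,4]  old=[-4,4]  +wl: 
  step 11. node 3  ⊔preds=[-5,5]  new=[-5,5]  old=[-4,5]  +wl: 2
  step 12. node 6  ⊔preds=[-4,5]  new=[-4,5]  old=[-3,5]  +wl: 1
  step 13. node 0  ⊔preds=[-5,5]  new=[-5,5]  old=[-4,5]  +wl: 3,6
  step 14. node 4  ⊔preds=[-5,5]  new=[-4,3]  stable
  step 15. node 2  ⊔preds=[-5,5]  new=[-5,5]  stable
  step 16. node 1  ⊔preds=[-5,5]  new=[-5,4]  stable
  step 17. node 3  ⊔preds=[-5,5]  new=[-5,5]  stable
  step 18. node 6  ⊔preds=[-5,5]  new=[-5,5]  old=[-4,5]  +wl: 1
  step 19. node 1  ⊔preds=[-5,5]  new=[-5,4]  stable

Least fixpoint reached:
  node 0: [-5,5]
  node 1: [-5,4]
  node 2: [-5,5]
  node 3: [-5,5]
  node 4: [-4,3]
  node 5: [-1,5]
  node 6: [-5,5]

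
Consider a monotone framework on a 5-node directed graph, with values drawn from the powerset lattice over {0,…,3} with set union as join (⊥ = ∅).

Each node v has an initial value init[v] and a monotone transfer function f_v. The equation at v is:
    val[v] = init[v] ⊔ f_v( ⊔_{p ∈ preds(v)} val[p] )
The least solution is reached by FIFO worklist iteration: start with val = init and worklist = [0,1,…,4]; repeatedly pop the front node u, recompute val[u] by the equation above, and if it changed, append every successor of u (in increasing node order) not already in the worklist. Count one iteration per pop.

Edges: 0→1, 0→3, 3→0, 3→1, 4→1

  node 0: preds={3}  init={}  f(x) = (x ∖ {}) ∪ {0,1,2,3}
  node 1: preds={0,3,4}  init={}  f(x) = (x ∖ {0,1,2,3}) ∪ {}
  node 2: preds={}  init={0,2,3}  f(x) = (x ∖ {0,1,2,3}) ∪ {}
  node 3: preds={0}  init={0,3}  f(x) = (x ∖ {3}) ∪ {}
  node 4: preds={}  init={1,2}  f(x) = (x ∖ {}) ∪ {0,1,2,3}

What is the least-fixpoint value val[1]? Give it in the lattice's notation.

Worklist (7 pops):
  #1 pop 0: in={0,3} → {0,1,2,3} (was {}); enqueue []
  #2 pop 1: in={0,1,2,3} → {} (no change)
  #3 pop 2: in={} → {0,2,3} (no change)
  #4 pop 3: in={0,1,2,3} → {0,1,2,3} (was {0,3}); enqueue [0,1]
  #5 pop 4: in={} → {0,1,2,3} (was {1,2}); enqueue []
  #6 pop 0: in={0,1,2,3} → {0,1,2,3} (no change)
  #7 pop 1: in={0,1,2,3} → {} (no change)

Fixpoint:
  val[0] = {0,1,2,3}
  val[1] = {}
  val[2] = {0,2,3}
  val[3] = {0,1,2,3}
  val[4] = {0,1,2,3}

{}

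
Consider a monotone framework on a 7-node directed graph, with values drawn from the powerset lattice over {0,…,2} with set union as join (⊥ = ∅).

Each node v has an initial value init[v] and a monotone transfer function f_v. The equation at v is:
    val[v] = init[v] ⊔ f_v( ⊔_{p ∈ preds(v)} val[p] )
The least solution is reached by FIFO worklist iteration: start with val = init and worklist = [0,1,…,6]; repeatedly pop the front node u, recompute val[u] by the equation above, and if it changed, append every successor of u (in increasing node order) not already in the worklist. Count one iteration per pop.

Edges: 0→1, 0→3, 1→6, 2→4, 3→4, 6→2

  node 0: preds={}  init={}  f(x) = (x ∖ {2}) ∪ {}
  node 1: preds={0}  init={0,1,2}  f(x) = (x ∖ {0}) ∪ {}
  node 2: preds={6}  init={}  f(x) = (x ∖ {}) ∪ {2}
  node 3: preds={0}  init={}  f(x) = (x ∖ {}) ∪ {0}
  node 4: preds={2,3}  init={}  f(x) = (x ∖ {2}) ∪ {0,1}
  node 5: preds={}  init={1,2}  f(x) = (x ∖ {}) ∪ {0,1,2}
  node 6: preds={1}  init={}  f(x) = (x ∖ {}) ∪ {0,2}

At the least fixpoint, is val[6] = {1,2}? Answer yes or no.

Iteration log — 9 steps:
  step 1. node 0  ⊔preds={}  new={}  stable
  step 2. node 1  ⊔preds={}  new={0,1,2}  stable
  step 3. node 2  ⊔preds={}  new={2}  old={}  +wl: 
  step 4. node 3  ⊔preds={}  new={0}  old={}  +wl: 
  step 5. node 4  ⊔preds={0,2}  new={0,1}  old={}  +wl: 
  step 6. node 5  ⊔preds={}  new={0,1,2}  old={1,2}  +wl: 
  step 7. node 6  ⊔preds={0,1,2}  new={0,1,2}  old={}  +wl: 2
  step 8. node 2  ⊔preds={0,1,2}  new={0,1,2}  old={2}  +wl: 4
  step 9. node 4  ⊔preds={0,1,2}  new={0,1}  stable

Least fixpoint reached:
  node 0: {}
  node 1: {0,1,2}
  node 2: {0,1,2}
  node 3: {0}
  node 4: {0,1}
  node 5: {0,1,2}
  node 6: {0,1,2}

no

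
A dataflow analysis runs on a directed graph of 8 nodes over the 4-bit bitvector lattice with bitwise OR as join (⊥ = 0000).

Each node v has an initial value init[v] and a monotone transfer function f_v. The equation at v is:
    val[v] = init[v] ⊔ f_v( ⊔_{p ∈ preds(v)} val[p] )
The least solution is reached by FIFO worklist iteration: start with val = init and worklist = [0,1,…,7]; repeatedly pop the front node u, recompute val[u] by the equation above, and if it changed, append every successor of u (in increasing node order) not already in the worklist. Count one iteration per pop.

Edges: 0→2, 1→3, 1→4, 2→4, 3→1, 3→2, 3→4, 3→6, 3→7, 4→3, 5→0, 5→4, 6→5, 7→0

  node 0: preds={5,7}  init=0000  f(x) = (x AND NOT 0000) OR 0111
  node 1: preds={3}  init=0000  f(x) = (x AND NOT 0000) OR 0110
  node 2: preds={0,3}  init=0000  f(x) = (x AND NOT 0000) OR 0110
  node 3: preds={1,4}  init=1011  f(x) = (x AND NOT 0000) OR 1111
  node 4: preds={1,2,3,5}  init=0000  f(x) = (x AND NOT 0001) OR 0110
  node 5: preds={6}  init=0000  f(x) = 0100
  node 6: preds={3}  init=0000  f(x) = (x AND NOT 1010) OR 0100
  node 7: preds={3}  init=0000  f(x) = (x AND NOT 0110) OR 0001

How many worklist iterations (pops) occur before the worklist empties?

Iteration log — 15 steps:
  step 1. node 0  ⊔preds=0000  new=0111  old=0000  +wl: 
  step 2. node 1  ⊔preds=1011  new=1111  old=0000  +wl: 
  step 3. node 2  ⊔preds=1111  new=1111  old=0000  +wl: 
  step 4. node 3  ⊔preds=1111  new=1111  old=1011  +wl: 1,2
  step 5. node 4  ⊔preds=1111  new=1110  old=0000  +wl: 3
  step 6. node 5  ⊔preds=0000  new=0100  old=0000  +wl: 0,4
  step 7. node 6  ⊔preds=1111  new=0101  old=0000  +wl: 5
  step 8. node 7  ⊔preds=1111  new=1001  old=0000  +wl: 
  step 9. node 1  ⊔preds=1111  new=1111  stable
  step 10. node 2  ⊔preds=1111  new=1111  stable
  step 11. node 3  ⊔preds=1111  new=1111  stable
  step 12. node 0  ⊔preds=1101  new=1111  old=0111  +wl: 2
  step 13. node 4  ⊔preds=1111  new=1110  stable
  step 14. node 5  ⊔preds=0101  new=0100  stable
  step 15. node 2  ⊔preds=1111  new=1111  stable

Least fixpoint reached:
  node 0: 1111
  node 1: 1111
  node 2: 1111
  node 3: 1111
  node 4: 1110
  node 5: 0100
  node 6: 0101
  node 7: 1001

15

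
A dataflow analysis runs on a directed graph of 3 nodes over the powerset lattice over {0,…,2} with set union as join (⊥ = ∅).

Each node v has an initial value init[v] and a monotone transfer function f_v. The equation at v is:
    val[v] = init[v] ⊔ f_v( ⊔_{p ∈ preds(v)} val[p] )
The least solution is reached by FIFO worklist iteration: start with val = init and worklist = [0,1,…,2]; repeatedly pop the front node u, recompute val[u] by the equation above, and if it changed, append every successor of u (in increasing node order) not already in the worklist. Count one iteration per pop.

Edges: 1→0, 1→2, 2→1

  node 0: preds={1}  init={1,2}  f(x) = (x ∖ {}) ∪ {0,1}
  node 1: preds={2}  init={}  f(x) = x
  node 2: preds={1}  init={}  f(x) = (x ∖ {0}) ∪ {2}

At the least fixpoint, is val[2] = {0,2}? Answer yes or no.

no

Trace (6 dequeues):
  [1] u=0 | in {} | out {0,1,2} | prev {1,2} | push {}
  [2] u=1 | in {} | out {} | ==
  [3] u=2 | in {} | out {2} | prev {} | push {1}
  [4] u=1 | in {2} | out {2} | prev {} | push {0,2}
  [5] u=0 | in {2} | out {0,1,2} | ==
  [6] u=2 | in {2} | out {2} | ==

Converged values:
  [0] {0,1,2}
  [1] {2}
  [2] {2}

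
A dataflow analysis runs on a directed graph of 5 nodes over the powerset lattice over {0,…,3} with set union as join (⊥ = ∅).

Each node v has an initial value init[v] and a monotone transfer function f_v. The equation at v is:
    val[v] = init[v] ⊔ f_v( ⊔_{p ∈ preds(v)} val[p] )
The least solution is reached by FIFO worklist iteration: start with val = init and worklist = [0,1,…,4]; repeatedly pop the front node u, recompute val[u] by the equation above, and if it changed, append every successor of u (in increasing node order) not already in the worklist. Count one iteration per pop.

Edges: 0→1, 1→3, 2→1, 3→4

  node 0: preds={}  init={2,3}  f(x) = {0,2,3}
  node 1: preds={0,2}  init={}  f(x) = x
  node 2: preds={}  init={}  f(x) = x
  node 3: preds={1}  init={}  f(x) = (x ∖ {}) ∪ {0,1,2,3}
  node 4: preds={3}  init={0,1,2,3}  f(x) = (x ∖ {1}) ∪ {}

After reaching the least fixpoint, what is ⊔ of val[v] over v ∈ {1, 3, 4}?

Worklist (5 pops):
  #1 pop 0: in={} → {0,2,3} (was {2,3}); enqueue []
  #2 pop 1: in={0,2,3} → {0,2,3} (was {}); enqueue []
  #3 pop 2: in={} → {} (no change)
  #4 pop 3: in={0,2,3} → {0,1,2,3} (was {}); enqueue []
  #5 pop 4: in={0,1,2,3} → {0,1,2,3} (no change)

Fixpoint:
  val[0] = {0,2,3}
  val[1] = {0,2,3}
  val[2] = {}
  val[3] = {0,1,2,3}
  val[4] = {0,1,2,3}

{0,1,2,3}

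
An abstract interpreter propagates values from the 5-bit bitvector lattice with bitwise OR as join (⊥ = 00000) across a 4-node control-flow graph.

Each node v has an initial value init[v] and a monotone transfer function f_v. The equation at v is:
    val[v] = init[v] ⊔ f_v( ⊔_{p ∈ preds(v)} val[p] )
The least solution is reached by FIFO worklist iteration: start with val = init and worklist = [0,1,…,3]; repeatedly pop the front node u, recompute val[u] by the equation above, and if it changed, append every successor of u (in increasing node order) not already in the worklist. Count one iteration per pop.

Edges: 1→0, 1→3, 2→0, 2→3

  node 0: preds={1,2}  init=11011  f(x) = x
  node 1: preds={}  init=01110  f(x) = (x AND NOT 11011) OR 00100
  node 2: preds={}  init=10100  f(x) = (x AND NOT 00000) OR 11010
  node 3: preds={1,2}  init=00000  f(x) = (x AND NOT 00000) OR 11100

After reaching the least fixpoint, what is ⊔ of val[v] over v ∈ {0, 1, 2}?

Iteration log — 5 steps:
  step 1. node 0  ⊔preds=11110  new=11111  old=11011  +wl: 
  step 2. node 1  ⊔preds=00000  new=01110  stable
  step 3. node 2  ⊔preds=00000  new=11110  old=10100  +wl: 0
  step 4. node 3  ⊔preds=11110  new=11110  old=00000  +wl: 
  step 5. node 0  ⊔preds=11110  new=11111  stable

Least fixpoint reached:
  node 0: 11111
  node 1: 01110
  node 2: 11110
  node 3: 11110

11111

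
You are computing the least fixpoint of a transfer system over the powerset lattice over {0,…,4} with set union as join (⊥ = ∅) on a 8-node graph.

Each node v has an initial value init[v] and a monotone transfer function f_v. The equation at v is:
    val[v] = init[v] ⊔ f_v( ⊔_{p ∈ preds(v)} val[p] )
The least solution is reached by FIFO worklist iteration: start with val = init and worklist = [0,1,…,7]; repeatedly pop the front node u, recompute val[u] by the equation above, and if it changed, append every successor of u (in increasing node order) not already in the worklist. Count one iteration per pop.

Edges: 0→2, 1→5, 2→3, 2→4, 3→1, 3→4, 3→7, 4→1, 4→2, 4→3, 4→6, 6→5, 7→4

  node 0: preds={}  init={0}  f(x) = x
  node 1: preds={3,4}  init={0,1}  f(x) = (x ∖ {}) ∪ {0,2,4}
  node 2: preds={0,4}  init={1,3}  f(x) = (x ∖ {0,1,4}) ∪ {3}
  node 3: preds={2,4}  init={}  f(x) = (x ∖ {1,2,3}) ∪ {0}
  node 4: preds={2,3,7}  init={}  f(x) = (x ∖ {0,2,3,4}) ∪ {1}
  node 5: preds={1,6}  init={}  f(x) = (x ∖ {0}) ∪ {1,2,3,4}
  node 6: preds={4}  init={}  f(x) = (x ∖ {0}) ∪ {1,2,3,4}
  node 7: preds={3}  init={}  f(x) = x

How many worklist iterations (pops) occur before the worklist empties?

Iteration log — 13 steps:
  step 1. node 0  ⊔preds={}  new={0}  stable
  step 2. node 1  ⊔preds={}  new={0,1,2,4}  old={0,1}  +wl: 
  step 3. node 2  ⊔preds={0}  new={1,3}  stable
  step 4. node 3  ⊔preds={1,3}  new={0}  old={}  +wl: 1
  step 5. node 4  ⊔preds={0,1,3}  new={1}  old={}  +wl: 2,3
  step 6. node 5  ⊔preds={0,1,2,4}  new={1,2,3,4}  old={}  +wl: 
  step 7. node 6  ⊔preds={1}  new={1,2,3,4}  old={}  +wl: 5
  step 8. node 7  ⊔preds={0}  new={0}  old={}  +wl: 4
  step 9. node 1  ⊔preds={0,1}  new={0,1,2,4}  stable
  step 10. node 2  ⊔preds={0,1}  new={1,3}  stable
  step 11. node 3  ⊔preds={1,3}  new={0}  stable
  step 12. node 5  ⊔preds={0,1,2,3,4}  new={1,2,3,4}  stable
  step 13. node 4  ⊔preds={0,1,3}  new={1}  stable

Least fixpoint reached:
  node 0: {0}
  node 1: {0,1,2,4}
  node 2: {1,3}
  node 3: {0}
  node 4: {1}
  node 5: {1,2,3,4}
  node 6: {1,2,3,4}
  node 7: {0}

13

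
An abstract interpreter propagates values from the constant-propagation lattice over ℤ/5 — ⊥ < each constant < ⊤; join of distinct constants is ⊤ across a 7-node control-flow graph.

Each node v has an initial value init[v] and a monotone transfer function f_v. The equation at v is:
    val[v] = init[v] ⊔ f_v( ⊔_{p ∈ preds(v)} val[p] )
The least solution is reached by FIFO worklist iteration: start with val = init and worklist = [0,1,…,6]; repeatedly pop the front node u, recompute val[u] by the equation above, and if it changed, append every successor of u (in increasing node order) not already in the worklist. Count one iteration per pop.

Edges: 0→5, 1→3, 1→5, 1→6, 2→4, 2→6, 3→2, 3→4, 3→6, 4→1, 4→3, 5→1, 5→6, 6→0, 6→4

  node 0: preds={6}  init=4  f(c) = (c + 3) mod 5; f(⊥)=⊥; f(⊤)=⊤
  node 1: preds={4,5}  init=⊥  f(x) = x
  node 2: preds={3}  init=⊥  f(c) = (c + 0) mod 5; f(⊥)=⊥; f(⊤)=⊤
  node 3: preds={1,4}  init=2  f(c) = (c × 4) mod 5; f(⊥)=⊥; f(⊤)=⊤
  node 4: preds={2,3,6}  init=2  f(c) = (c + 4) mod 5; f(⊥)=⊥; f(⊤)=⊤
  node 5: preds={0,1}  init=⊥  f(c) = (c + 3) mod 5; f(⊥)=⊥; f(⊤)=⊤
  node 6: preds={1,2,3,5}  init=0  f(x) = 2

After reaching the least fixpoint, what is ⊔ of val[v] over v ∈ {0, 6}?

⊤

Iteration log — 14 steps:
  step 1. node 0  ⊔preds=0  new=⊤  old=4  +wl: 
  step 2. node 1  ⊔preds=2  new=2  old=⊥  +wl: 
  step 3. node 2  ⊔preds=2  new=2  old=⊥  +wl: 
  step 4. node 3  ⊔preds=2  new=⊤  old=2  +wl: 2
  step 5. node 4  ⊔preds=⊤  new=⊤  old=2  +wl: 1,3
  step 6. node 5  ⊔preds=⊤  new=⊤  old=⊥  +wl: 
  step 7. node 6  ⊔preds=⊤  new=⊤  old=0  +wl: 0,4
  step 8. node 2  ⊔preds=⊤  new=⊤  old=2  +wl: 6
  step 9. node 1  ⊔preds=⊤  new=⊤  old=2  +wl: 5
  step 10. node 3  ⊔preds=⊤  new=⊤  stable
  step 11. node 0  ⊔preds=⊤  new=⊤  stable
  step 12. node 4  ⊔preds=⊤  new=⊤  stable
  step 13. node 6  ⊔preds=⊤  new=⊤  stable
  step 14. node 5  ⊔preds=⊤  new=⊤  stable

Least fixpoint reached:
  node 0: ⊤
  node 1: ⊤
  node 2: ⊤
  node 3: ⊤
  node 4: ⊤
  node 5: ⊤
  node 6: ⊤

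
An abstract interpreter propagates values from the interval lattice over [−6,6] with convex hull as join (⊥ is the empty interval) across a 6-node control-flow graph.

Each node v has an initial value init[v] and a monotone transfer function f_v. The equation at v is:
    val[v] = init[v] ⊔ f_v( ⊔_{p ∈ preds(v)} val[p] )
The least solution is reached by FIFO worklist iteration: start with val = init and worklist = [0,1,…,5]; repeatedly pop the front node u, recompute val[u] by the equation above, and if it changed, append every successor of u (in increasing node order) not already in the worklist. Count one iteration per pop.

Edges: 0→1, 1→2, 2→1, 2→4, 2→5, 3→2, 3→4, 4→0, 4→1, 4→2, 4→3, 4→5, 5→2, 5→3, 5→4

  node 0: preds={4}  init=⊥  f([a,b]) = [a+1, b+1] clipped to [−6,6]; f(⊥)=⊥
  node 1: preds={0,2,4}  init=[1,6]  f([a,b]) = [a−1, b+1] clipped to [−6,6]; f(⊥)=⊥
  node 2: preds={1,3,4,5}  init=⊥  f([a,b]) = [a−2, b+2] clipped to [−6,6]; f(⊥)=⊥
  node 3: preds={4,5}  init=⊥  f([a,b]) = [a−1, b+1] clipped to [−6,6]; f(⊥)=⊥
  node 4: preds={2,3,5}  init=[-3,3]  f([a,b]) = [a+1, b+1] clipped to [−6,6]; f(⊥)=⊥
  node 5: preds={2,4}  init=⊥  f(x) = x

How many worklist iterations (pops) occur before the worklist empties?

Iteration log — 13 steps:
  step 1. node 0  ⊔preds=[-3,3]  new=[-2,4]  old=⊥  +wl: 
  step 2. node 1  ⊔preds=[-3,4]  new=[-4,6]  old=[1,6]  +wl: 
  step 3. node 2  ⊔preds=[-4,6]  new=[-6,6]  old=⊥  +wl: 1
  step 4. node 3  ⊔preds=[-3,3]  new=[-4,4]  old=⊥  +wl: 2
  step 5. node 4  ⊔preds=[-6,6]  new=[-5,6]  old=[-3,3]  +wl: 0,3
  step 6. node 5  ⊔preds=[-6,6]  new=[-6,6]  old=⊥  +wl: 4
  step 7. node 1  ⊔preds=[-6,6]  new=[-6,6]  old=[-4,6]  +wl: 
  step 8. node 2  ⊔preds=[-6,6]  new=[-6,6]  stable
  step 9. node 0  ⊔preds=[-5,6]  new=[-4,6]  old=[-2,4]  +wl: 1
  step 10. node 3  ⊔preds=[-6,6]  new=[-6,6]  old=[-4,4]  +wl: 2
  step 11. node 4  ⊔preds=[-6,6]  new=[-5,6]  stable
  step 12. node 1  ⊔preds=[-6,6]  new=[-6,6]  stable
  step 13. node 2  ⊔preds=[-6,6]  new=[-6,6]  stable

Least fixpoint reached:
  node 0: [-4,6]
  node 1: [-6,6]
  node 2: [-6,6]
  node 3: [-6,6]
  node 4: [-5,6]
  node 5: [-6,6]

13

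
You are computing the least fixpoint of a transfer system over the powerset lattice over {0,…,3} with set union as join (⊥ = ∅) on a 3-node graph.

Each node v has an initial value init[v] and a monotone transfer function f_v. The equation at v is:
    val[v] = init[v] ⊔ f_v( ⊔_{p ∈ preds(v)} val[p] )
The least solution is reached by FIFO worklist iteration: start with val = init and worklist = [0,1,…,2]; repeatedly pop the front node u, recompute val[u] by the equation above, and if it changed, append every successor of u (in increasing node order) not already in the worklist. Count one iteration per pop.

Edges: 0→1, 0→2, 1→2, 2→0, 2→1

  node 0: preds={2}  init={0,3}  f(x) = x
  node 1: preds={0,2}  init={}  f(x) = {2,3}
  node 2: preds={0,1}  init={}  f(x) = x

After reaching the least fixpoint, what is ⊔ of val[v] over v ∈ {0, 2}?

{0,2,3}

Iteration log — 6 steps:
  step 1. node 0  ⊔preds={}  new={0,3}  stable
  step 2. node 1  ⊔preds={0,3}  new={2,3}  old={}  +wl: 
  step 3. node 2  ⊔preds={0,2,3}  new={0,2,3}  old={}  +wl: 0,1
  step 4. node 0  ⊔preds={0,2,3}  new={0,2,3}  old={0,3}  +wl: 2
  step 5. node 1  ⊔preds={0,2,3}  new={2,3}  stable
  step 6. node 2  ⊔preds={0,2,3}  new={0,2,3}  stable

Least fixpoint reached:
  node 0: {0,2,3}
  node 1: {2,3}
  node 2: {0,2,3}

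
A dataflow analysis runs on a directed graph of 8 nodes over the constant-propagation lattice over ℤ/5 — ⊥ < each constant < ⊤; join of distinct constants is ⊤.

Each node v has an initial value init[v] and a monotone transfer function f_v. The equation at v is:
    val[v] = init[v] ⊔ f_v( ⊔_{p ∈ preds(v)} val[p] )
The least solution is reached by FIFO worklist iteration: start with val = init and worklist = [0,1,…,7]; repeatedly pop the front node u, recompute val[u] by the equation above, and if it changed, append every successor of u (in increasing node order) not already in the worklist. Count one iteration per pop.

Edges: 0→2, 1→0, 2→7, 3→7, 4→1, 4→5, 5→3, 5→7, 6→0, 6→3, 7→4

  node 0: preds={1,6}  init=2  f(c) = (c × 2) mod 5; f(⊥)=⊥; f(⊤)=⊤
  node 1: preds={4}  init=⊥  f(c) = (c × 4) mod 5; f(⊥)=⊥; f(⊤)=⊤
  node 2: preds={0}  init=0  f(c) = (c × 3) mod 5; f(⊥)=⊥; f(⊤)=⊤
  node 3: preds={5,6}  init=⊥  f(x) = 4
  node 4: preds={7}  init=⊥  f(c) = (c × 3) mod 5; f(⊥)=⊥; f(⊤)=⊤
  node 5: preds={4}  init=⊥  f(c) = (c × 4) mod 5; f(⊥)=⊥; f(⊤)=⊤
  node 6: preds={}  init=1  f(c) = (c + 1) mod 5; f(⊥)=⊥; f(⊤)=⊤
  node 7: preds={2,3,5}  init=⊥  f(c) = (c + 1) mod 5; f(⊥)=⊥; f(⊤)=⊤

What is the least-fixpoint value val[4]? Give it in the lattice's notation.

Worklist (15 pops):
  #1 pop 0: in=1 → 2 (no change)
  #2 pop 1: in=⊥ → ⊥ (no change)
  #3 pop 2: in=2 → ⊤ (was 0); enqueue []
  #4 pop 3: in=1 → 4 (was ⊥); enqueue []
  #5 pop 4: in=⊥ → ⊥ (no change)
  #6 pop 5: in=⊥ → ⊥ (no change)
  #7 pop 6: in=⊥ → 1 (no change)
  #8 pop 7: in=⊤ → ⊤ (was ⊥); enqueue [4]
  #9 pop 4: in=⊤ → ⊤ (was ⊥); enqueue [1,5]
  #10 pop 1: in=⊤ → ⊤ (was ⊥); enqueue [0]
  #11 pop 5: in=⊤ → ⊤ (was ⊥); enqueue [3,7]
  #12 pop 0: in=⊤ → ⊤ (was 2); enqueue [2]
  #13 pop 3: in=⊤ → 4 (no change)
  #14 pop 7: in=⊤ → ⊤ (no change)
  #15 pop 2: in=⊤ → ⊤ (no change)

Fixpoint:
  val[0] = ⊤
  val[1] = ⊤
  val[2] = ⊤
  val[3] = 4
  val[4] = ⊤
  val[5] = ⊤
  val[6] = 1
  val[7] = ⊤

⊤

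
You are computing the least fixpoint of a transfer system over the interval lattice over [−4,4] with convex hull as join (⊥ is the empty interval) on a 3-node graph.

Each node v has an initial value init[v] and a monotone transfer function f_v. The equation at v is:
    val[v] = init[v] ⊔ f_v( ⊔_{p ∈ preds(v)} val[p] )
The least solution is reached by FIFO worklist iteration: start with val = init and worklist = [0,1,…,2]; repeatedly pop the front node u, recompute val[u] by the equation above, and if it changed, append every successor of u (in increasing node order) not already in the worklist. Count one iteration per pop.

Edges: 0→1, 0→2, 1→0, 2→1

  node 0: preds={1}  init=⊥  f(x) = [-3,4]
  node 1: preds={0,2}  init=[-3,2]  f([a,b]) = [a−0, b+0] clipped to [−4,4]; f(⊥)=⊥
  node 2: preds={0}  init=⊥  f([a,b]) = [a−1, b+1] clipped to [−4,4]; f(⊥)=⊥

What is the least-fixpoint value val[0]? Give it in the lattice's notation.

[-3,4]

Worklist (6 pops):
  #1 pop 0: in=[-3,2] → [-3,4] (was ⊥); enqueue []
  #2 pop 1: in=[-3,4] → [-3,4] (was [-3,2]); enqueue [0]
  #3 pop 2: in=[-3,4] → [-4,4] (was ⊥); enqueue [1]
  #4 pop 0: in=[-3,4] → [-3,4] (no change)
  #5 pop 1: in=[-4,4] → [-4,4] (was [-3,4]); enqueue [0]
  #6 pop 0: in=[-4,4] → [-3,4] (no change)

Fixpoint:
  val[0] = [-3,4]
  val[1] = [-4,4]
  val[2] = [-4,4]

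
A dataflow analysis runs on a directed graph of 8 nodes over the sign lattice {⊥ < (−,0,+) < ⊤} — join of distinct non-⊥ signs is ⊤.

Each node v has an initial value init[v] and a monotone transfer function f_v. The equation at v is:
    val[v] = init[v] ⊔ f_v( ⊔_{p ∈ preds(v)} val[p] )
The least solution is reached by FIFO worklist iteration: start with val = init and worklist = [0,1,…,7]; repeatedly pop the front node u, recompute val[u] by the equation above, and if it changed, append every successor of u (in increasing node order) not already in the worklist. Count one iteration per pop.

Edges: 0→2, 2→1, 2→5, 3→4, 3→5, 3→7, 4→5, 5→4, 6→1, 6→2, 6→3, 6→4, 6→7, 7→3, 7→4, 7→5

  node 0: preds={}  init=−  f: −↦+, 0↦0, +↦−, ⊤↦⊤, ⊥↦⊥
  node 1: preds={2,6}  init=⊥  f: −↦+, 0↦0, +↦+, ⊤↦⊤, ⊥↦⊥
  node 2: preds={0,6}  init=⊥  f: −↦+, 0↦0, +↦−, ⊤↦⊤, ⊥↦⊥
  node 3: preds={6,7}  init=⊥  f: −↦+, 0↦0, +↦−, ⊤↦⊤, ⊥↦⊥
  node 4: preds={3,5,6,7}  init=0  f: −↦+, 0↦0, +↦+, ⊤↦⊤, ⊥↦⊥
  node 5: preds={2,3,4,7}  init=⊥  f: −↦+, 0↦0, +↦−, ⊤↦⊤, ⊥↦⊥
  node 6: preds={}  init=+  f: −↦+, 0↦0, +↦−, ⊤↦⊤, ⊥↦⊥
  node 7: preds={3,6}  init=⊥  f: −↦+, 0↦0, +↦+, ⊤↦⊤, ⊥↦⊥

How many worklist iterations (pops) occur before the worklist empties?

Iteration log — 14 steps:
  step 1. node 0  ⊔preds=⊥  new=−  stable
  step 2. node 1  ⊔preds=+  new=+  old=⊥  +wl: 
  step 3. node 2  ⊔preds=⊤  new=⊤  old=⊥  +wl: 1
  step 4. node 3  ⊔preds=+  new=−  old=⊥  +wl: 
  step 5. node 4  ⊔preds=⊤  new=⊤  old=0  +wl: 
  step 6. node 5  ⊔preds=⊤  new=⊤  old=⊥  +wl: 4
  step 7. node 6  ⊔preds=⊥  new=+  stable
  step 8. node 7  ⊔preds=⊤  new=⊤  old=⊥  +wl: 3,5
  step 9. node 1  ⊔preds=⊤  new=⊤  old=+  +wl: 
  step 10. node 4  ⊔preds=⊤  new=⊤  stable
  step 11. node 3  ⊔preds=⊤  new=⊤  old=−  +wl: 4,7
  step 12. node 5  ⊔preds=⊤  new=⊤  stable
  step 13. node 4  ⊔preds=⊤  new=⊤  stable
  step 14. node 7  ⊔preds=⊤  new=⊤  stable

Least fixpoint reached:
  node 0: −
  node 1: ⊤
  node 2: ⊤
  node 3: ⊤
  node 4: ⊤
  node 5: ⊤
  node 6: +
  node 7: ⊤

14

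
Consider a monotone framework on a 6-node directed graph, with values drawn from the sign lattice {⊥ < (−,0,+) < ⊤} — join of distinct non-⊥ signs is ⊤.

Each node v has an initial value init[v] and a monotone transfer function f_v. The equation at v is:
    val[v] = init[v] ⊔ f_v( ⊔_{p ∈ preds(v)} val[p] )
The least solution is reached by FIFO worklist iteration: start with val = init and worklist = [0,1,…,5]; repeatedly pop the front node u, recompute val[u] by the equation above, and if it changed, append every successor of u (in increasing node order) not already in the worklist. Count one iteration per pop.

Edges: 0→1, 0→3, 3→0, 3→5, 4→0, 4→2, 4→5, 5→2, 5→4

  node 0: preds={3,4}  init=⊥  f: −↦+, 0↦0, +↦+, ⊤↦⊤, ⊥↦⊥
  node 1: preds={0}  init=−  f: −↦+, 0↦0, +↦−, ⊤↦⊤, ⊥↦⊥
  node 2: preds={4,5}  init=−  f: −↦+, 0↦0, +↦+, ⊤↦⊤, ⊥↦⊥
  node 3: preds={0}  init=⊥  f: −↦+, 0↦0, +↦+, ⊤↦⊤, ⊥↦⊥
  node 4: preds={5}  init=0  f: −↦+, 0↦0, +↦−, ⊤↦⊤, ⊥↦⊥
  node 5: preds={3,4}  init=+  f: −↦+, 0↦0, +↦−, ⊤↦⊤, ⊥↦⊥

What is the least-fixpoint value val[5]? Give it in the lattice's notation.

Worklist (13 pops):
  #1 pop 0: in=0 → 0 (was ⊥); enqueue []
  #2 pop 1: in=0 → ⊤ (was −); enqueue []
  #3 pop 2: in=⊤ → ⊤ (was −); enqueue []
  #4 pop 3: in=0 → 0 (was ⊥); enqueue [0]
  #5 pop 4: in=+ → ⊤ (was 0); enqueue [2]
  #6 pop 5: in=⊤ → ⊤ (was +); enqueue [4]
  #7 pop 0: in=⊤ → ⊤ (was 0); enqueue [1,3]
  #8 pop 2: in=⊤ → ⊤ (no change)
  #9 pop 4: in=⊤ → ⊤ (no change)
  #10 pop 1: in=⊤ → ⊤ (no change)
  #11 pop 3: in=⊤ → ⊤ (was 0); enqueue [0,5]
  #12 pop 0: in=⊤ → ⊤ (no change)
  #13 pop 5: in=⊤ → ⊤ (no change)

Fixpoint:
  val[0] = ⊤
  val[1] = ⊤
  val[2] = ⊤
  val[3] = ⊤
  val[4] = ⊤
  val[5] = ⊤

⊤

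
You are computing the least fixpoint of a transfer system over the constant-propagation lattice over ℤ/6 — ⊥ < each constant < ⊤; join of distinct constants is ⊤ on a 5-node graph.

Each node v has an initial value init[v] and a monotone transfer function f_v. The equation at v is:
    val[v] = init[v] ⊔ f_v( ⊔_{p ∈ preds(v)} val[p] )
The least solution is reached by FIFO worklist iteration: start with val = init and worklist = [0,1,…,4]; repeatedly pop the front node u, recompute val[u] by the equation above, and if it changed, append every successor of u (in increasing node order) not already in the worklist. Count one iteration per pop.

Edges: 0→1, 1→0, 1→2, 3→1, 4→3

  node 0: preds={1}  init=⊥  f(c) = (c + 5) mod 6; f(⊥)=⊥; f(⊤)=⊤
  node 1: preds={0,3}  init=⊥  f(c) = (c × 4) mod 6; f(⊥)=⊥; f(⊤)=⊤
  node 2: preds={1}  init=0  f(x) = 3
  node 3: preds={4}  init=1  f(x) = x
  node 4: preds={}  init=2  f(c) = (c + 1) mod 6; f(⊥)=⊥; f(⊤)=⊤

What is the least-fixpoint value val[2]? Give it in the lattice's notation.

Trace (10 dequeues):
  [1] u=0 | in ⊥ | out ⊥ | ==
  [2] u=1 | in 1 | out 4 | prev ⊥ | push {0}
  [3] u=2 | in 4 | out ⊤ | prev 0 | push {}
  [4] u=3 | in 2 | out ⊤ | prev 1 | push {1}
  [5] u=4 | in ⊥ | out 2 | ==
  [6] u=0 | in 4 | out 3 | prev ⊥ | push {}
  [7] u=1 | in ⊤ | out ⊤ | prev 4 | push {0,2}
  [8] u=0 | in ⊤ | out ⊤ | prev 3 | push {1}
  [9] u=2 | in ⊤ | out ⊤ | ==
  [10] u=1 | in ⊤ | out ⊤ | ==

Converged values:
  [0] ⊤
  [1] ⊤
  [2] ⊤
  [3] ⊤
  [4] 2

⊤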